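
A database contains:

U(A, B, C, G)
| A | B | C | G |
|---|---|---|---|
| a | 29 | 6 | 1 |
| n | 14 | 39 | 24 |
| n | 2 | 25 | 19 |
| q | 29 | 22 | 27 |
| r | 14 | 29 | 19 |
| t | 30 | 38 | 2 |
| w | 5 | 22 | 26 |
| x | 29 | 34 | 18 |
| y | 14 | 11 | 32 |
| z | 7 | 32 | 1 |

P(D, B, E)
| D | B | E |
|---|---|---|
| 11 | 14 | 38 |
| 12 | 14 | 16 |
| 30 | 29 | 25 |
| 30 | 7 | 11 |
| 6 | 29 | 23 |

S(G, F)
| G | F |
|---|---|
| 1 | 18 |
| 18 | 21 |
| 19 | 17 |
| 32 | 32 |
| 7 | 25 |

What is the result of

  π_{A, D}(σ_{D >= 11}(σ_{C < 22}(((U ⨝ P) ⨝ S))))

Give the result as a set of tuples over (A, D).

Natural join on B: {(a, 29, 6, 1, 30, 25), (a, 29, 6, 1, 6, 23), (n, 14, 39, 24, 11, 38), (n, 14, 39, 24, 12, 16), (q, 29, 22, 27, 30, 25), (q, 29, 22, 27, 6, 23), (r, 14, 29, 19, 11, 38), (r, 14, 29, 19, 12, 16), (x, 29, 34, 18, 30, 25), (x, 29, 34, 18, 6, 23), (y, 14, 11, 32, 11, 38), (y, 14, 11, 32, 12, 16), (z, 7, 32, 1, 30, 11)}
Natural join on G: {(a, 29, 6, 1, 30, 25, 18), (a, 29, 6, 1, 6, 23, 18), (r, 14, 29, 19, 11, 38, 17), (r, 14, 29, 19, 12, 16, 17), (x, 29, 34, 18, 30, 25, 21), (x, 29, 34, 18, 6, 23, 21), (y, 14, 11, 32, 11, 38, 32), (y, 14, 11, 32, 12, 16, 32), (z, 7, 32, 1, 30, 11, 18)}
Filtering on C < 22 leaves {(a, 29, 6, 1, 30, 25, 18), (a, 29, 6, 1, 6, 23, 18), (y, 14, 11, 32, 11, 38, 32), (y, 14, 11, 32, 12, 16, 32)}.
Filtering on D >= 11 leaves {(a, 29, 6, 1, 30, 25, 18), (y, 14, 11, 32, 11, 38, 32), (y, 14, 11, 32, 12, 16, 32)}.
Keep only column(s) A, D: {(a, 30), (y, 11), (y, 12)}

{(a, 30), (y, 11), (y, 12)}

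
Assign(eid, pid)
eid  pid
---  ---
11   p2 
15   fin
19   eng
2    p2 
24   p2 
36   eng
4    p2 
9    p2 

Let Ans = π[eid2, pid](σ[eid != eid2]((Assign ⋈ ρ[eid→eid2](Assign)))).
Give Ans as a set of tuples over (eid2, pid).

{(11, p2), (19, eng), (2, p2), (24, p2), (36, eng), (4, p2), (9, p2)}

ρ[eid→eid2]: schema becomes (eid2, pid); tuples unchanged.
Natural join on pid: {(11, p2, 11), (11, p2, 2), (11, p2, 24), (11, p2, 4), (11, p2, 9), (15, fin, 15), (19, eng, 19), (19, eng, 36), (2, p2, 11), (2, p2, 2), (2, p2, 24), (2, p2, 4), (2, p2, 9), (24, p2, 11), (24, p2, 2), (24, p2, 24), (24, p2, 4), (24, p2, 9), (36, eng, 19), (36, eng, 36), (4, p2, 11), (4, p2, 2), (4, p2, 24), (4, p2, 4), (4, p2, 9), (9, p2, 11), (9, p2, 2), (9, p2, 24), (9, p2, 4), (9, p2, 9)}
Selection eid != eid2: {(11, p2, 2), (11, p2, 24), (11, p2, 4), (11, p2, 9), (19, eng, 36), (2, p2, 11), (2, p2, 24), (2, p2, 4), (2, p2, 9), (24, p2, 11), (24, p2, 2), (24, p2, 4), (24, p2, 9), (36, eng, 19), (4, p2, 11), (4, p2, 2), (4, p2, 24), (4, p2, 9), (9, p2, 11), (9, p2, 2), (9, p2, 24), (9, p2, 4)}
Keep only column(s) eid2, pid (15 duplicate(s) eliminated): {(11, p2), (19, eng), (2, p2), (24, p2), (36, eng), (4, p2), (9, p2)}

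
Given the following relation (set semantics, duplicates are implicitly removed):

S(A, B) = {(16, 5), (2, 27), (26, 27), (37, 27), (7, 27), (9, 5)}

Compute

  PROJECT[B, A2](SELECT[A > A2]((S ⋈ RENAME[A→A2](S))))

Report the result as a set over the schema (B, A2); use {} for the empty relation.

{(27, 2), (27, 26), (27, 7), (5, 9)}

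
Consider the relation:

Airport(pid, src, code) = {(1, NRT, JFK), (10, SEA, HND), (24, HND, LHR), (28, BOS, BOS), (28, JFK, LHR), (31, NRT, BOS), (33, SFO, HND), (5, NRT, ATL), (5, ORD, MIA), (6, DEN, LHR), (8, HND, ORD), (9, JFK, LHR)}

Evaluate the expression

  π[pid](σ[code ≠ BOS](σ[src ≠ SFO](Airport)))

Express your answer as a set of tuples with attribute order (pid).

{1, 10, 24, 28, 5, 6, 8, 9}

σ[src ≠ SFO]: keep tuples satisfying src ≠ SFO → {(1, NRT, JFK), (10, SEA, HND), (24, HND, LHR), (28, BOS, BOS), (28, JFK, LHR), (31, NRT, BOS), (5, NRT, ATL), (5, ORD, MIA), (6, DEN, LHR), (8, HND, ORD), (9, JFK, LHR)}
σ[code ≠ BOS]: keep tuples satisfying code ≠ BOS → {(1, NRT, JFK), (10, SEA, HND), (24, HND, LHR), (28, JFK, LHR), (5, NRT, ATL), (5, ORD, MIA), (6, DEN, LHR), (8, HND, ORD), (9, JFK, LHR)}
π_{pid} gives {1, 10, 24, 28, 5, 6, 8, 9} (1 duplicate(s) eliminated).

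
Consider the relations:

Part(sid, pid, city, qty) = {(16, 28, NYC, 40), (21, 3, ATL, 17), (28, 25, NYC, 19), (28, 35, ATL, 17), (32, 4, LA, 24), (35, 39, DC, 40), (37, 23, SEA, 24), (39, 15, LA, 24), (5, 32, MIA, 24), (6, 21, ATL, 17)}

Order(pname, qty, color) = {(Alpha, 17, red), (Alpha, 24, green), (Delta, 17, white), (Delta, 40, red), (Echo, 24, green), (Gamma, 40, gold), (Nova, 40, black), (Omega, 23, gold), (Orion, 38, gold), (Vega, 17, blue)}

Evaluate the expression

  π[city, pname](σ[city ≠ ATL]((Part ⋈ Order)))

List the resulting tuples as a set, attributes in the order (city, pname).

Joining Part and Order on qty yields {(16, 28, NYC, 40, Delta, red), (16, 28, NYC, 40, Gamma, gold), (16, 28, NYC, 40, Nova, black), (21, 3, ATL, 17, Alpha, red), (21, 3, ATL, 17, Delta, white), (21, 3, ATL, 17, Vega, blue), (28, 35, ATL, 17, Alpha, red), (28, 35, ATL, 17, Delta, white), (28, 35, ATL, 17, Vega, blue), (32, 4, LA, 24, Alpha, green), (32, 4, LA, 24, Echo, green), (35, 39, DC, 40, Delta, red), (35, 39, DC, 40, Gamma, gold), (35, 39, DC, 40, Nova, black), (37, 23, SEA, 24, Alpha, green), (37, 23, SEA, 24, Echo, green), (39, 15, LA, 24, Alpha, green), (39, 15, LA, 24, Echo, green), (5, 32, MIA, 24, Alpha, green), (5, 32, MIA, 24, Echo, green), (6, 21, ATL, 17, Alpha, red), (6, 21, ATL, 17, Delta, white), (6, 21, ATL, 17, Vega, blue)}.
Apply σ_{city ≠ ATL}; surviving tuples: {(16, 28, NYC, 40, Delta, red), (16, 28, NYC, 40, Gamma, gold), (16, 28, NYC, 40, Nova, black), (32, 4, LA, 24, Alpha, green), (32, 4, LA, 24, Echo, green), (35, 39, DC, 40, Delta, red), (35, 39, DC, 40, Gamma, gold), (35, 39, DC, 40, Nova, black), (37, 23, SEA, 24, Alpha, green), (37, 23, SEA, 24, Echo, green), (39, 15, LA, 24, Alpha, green), (39, 15, LA, 24, Echo, green), (5, 32, MIA, 24, Alpha, green), (5, 32, MIA, 24, Echo, green)}
Projecting to city, pname (2 duplicate(s) eliminated): {(DC, Delta), (DC, Gamma), (DC, Nova), (LA, Alpha), (LA, Echo), (MIA, Alpha), (MIA, Echo), (NYC, Delta), (NYC, Gamma), (NYC, Nova), (SEA, Alpha), (SEA, Echo)}

{(DC, Delta), (DC, Gamma), (DC, Nova), (LA, Alpha), (LA, Echo), (MIA, Alpha), (MIA, Echo), (NYC, Delta), (NYC, Gamma), (NYC, Nova), (SEA, Alpha), (SEA, Echo)}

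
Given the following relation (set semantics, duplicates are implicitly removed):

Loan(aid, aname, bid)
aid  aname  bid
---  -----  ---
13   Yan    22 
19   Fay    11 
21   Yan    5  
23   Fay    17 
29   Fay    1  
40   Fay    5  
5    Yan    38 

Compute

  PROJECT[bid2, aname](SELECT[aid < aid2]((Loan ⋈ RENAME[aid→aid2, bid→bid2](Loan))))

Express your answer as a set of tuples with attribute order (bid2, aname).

{(1, Fay), (17, Fay), (22, Yan), (5, Fay), (5, Yan)}

ρ[aid→aid2, bid→bid2]: schema becomes (aid2, aname, bid2); tuples unchanged.
Natural join on aname: {(13, Yan, 22, 13, 22), (13, Yan, 22, 21, 5), (13, Yan, 22, 5, 38), (19, Fay, 11, 19, 11), (19, Fay, 11, 23, 17), (19, Fay, 11, 29, 1), (19, Fay, 11, 40, 5), (21, Yan, 5, 13, 22), (21, Yan, 5, 21, 5), (21, Yan, 5, 5, 38), (23, Fay, 17, 19, 11), (23, Fay, 17, 23, 17), (23, Fay, 17, 29, 1), (23, Fay, 17, 40, 5), (29, Fay, 1, 19, 11), (29, Fay, 1, 23, 17), (29, Fay, 1, 29, 1), (29, Fay, 1, 40, 5), (40, Fay, 5, 19, 11), (40, Fay, 5, 23, 17), (40, Fay, 5, 29, 1), (40, Fay, 5, 40, 5), (5, Yan, 38, 13, 22), (5, Yan, 38, 21, 5), (5, Yan, 38, 5, 38)}
Filtering on aid < aid2 leaves {(13, Yan, 22, 21, 5), (19, Fay, 11, 23, 17), (19, Fay, 11, 29, 1), (19, Fay, 11, 40, 5), (23, Fay, 17, 29, 1), (23, Fay, 17, 40, 5), (29, Fay, 1, 40, 5), (5, Yan, 38, 13, 22), (5, Yan, 38, 21, 5)}.
π[bid2, aname]: project onto (bid2, aname) (4 duplicate(s) eliminated) → {(1, Fay), (17, Fay), (22, Yan), (5, Fay), (5, Yan)}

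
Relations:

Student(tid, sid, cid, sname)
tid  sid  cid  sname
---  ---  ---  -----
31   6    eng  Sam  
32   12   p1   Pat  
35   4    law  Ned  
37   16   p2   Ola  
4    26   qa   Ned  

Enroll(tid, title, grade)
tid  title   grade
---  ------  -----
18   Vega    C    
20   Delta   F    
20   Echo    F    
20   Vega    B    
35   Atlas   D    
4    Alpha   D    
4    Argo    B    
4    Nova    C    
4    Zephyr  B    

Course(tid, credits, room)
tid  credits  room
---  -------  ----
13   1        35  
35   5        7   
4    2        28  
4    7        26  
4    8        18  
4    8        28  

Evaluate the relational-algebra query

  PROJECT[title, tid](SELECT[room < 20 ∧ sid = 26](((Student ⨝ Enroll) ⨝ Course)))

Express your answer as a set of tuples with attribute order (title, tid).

{(Alpha, 4), (Argo, 4), (Nova, 4), (Zephyr, 4)}

Student ⋈ Enroll (natural join on tid): {(35, 4, law, Ned, Atlas, D), (4, 26, qa, Ned, Alpha, D), (4, 26, qa, Ned, Argo, B), (4, 26, qa, Ned, Nova, C), (4, 26, qa, Ned, Zephyr, B)}
(Student ⨝ Enroll) ⋈ Course (natural join on tid): {(35, 4, law, Ned, Atlas, D, 5, 7), (4, 26, qa, Ned, Alpha, D, 2, 28), (4, 26, qa, Ned, Alpha, D, 7, 26), (4, 26, qa, Ned, Alpha, D, 8, 18), (4, 26, qa, Ned, Alpha, D, 8, 28), (4, 26, qa, Ned, Argo, B, 2, 28), (4, 26, qa, Ned, Argo, B, 7, 26), (4, 26, qa, Ned, Argo, B, 8, 18), (4, 26, qa, Ned, Argo, B, 8, 28), (4, 26, qa, Ned, Nova, C, 2, 28), (4, 26, qa, Ned, Nova, C, 7, 26), (4, 26, qa, Ned, Nova, C, 8, 18), (4, 26, qa, Ned, Nova, C, 8, 28), (4, 26, qa, Ned, Zephyr, B, 2, 28), (4, 26, qa, Ned, Zephyr, B, 7, 26), (4, 26, qa, Ned, Zephyr, B, 8, 18), (4, 26, qa, Ned, Zephyr, B, 8, 28)}
Filtering on room < 20 ∧ sid = 26 leaves {(4, 26, qa, Ned, Alpha, D, 8, 18), (4, 26, qa, Ned, Argo, B, 8, 18), (4, 26, qa, Ned, Nova, C, 8, 18), (4, 26, qa, Ned, Zephyr, B, 8, 18)}.
Keep only column(s) title, tid: {(Alpha, 4), (Argo, 4), (Nova, 4), (Zephyr, 4)}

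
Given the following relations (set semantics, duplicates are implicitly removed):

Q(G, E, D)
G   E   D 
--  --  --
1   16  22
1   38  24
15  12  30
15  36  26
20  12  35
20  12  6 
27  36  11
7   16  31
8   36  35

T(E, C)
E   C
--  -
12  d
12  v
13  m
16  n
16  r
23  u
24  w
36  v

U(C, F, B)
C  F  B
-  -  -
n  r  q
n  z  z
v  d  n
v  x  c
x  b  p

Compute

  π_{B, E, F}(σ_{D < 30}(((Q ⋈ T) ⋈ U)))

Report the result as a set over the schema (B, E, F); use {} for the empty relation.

Joining Q and T on E yields {(1, 16, 22, n), (1, 16, 22, r), (15, 12, 30, d), (15, 12, 30, v), (15, 36, 26, v), (20, 12, 35, d), (20, 12, 35, v), (20, 12, 6, d), (20, 12, 6, v), (27, 36, 11, v), (7, 16, 31, n), (7, 16, 31, r), (8, 36, 35, v)}.
Joining (Q ⋈ T) and U on C yields {(1, 16, 22, n, r, q), (1, 16, 22, n, z, z), (15, 12, 30, v, d, n), (15, 12, 30, v, x, c), (15, 36, 26, v, d, n), (15, 36, 26, v, x, c), (20, 12, 35, v, d, n), (20, 12, 35, v, x, c), (20, 12, 6, v, d, n), (20, 12, 6, v, x, c), (27, 36, 11, v, d, n), (27, 36, 11, v, x, c), (7, 16, 31, n, r, q), (7, 16, 31, n, z, z), (8, 36, 35, v, d, n), (8, 36, 35, v, x, c)}.
σ[D < 30]: keep tuples satisfying D < 30 → {(1, 16, 22, n, r, q), (1, 16, 22, n, z, z), (15, 36, 26, v, d, n), (15, 36, 26, v, x, c), (20, 12, 6, v, d, n), (20, 12, 6, v, x, c), (27, 36, 11, v, d, n), (27, 36, 11, v, x, c)}
Keep only column(s) B, E, F (2 duplicate(s) eliminated): {(c, 12, x), (c, 36, x), (n, 12, d), (n, 36, d), (q, 16, r), (z, 16, z)}

{(c, 12, x), (c, 36, x), (n, 12, d), (n, 36, d), (q, 16, r), (z, 16, z)}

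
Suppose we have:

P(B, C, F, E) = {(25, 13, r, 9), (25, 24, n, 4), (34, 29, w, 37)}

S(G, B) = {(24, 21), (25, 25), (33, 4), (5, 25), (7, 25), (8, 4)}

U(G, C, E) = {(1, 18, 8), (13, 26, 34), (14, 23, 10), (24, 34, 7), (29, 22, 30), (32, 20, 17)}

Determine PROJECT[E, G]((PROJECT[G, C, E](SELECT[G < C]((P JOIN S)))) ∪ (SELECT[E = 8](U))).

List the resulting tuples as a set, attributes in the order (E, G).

Joining P and S on B yields {(25, 13, r, 9, 25), (25, 13, r, 9, 5), (25, 13, r, 9, 7), (25, 24, n, 4, 25), (25, 24, n, 4, 5), (25, 24, n, 4, 7)}.
Selection G < C: {(25, 13, r, 9, 5), (25, 13, r, 9, 7), (25, 24, n, 4, 5), (25, 24, n, 4, 7)}
π[G, C, E]: project onto (G, C, E) → {(5, 13, 9), (5, 24, 4), (7, 13, 9), (7, 24, 4)}
Selection E = 8: {(1, 18, 8)}
Set union of the two operands is {(1, 18, 8), (5, 13, 9), (5, 24, 4), (7, 13, 9), (7, 24, 4)}.
π[E, G]: project onto (E, G) → {(4, 5), (4, 7), (8, 1), (9, 5), (9, 7)}

{(4, 5), (4, 7), (8, 1), (9, 5), (9, 7)}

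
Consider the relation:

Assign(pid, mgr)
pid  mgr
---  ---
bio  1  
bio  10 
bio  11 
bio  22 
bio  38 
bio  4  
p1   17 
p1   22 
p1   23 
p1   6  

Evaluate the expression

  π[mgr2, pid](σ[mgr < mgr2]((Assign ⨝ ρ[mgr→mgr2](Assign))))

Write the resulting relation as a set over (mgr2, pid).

{(10, bio), (11, bio), (17, p1), (22, bio), (22, p1), (23, p1), (38, bio), (4, bio)}

ρ[mgr→mgr2]: schema becomes (pid, mgr2); tuples unchanged.
Joining Assign and ρ[mgr→mgr2](Assign) on pid yields {(bio, 1, 1), (bio, 1, 10), (bio, 1, 11), (bio, 1, 22), (bio, 1, 38), (bio, 1, 4), (bio, 10, 1), (bio, 10, 10), (bio, 10, 11), (bio, 10, 22), (bio, 10, 38), (bio, 10, 4), (bio, 11, 1), (bio, 11, 10), (bio, 11, 11), (bio, 11, 22), (bio, 11, 38), (bio, 11, 4), (bio, 22, 1), (bio, 22, 10), (bio, 22, 11), (bio, 22, 22), (bio, 22, 38), (bio, 22, 4), (bio, 38, 1), (bio, 38, 10), (bio, 38, 11), (bio, 38, 22), (bio, 38, 38), (bio, 38, 4), (bio, 4, 1), (bio, 4, 10), (bio, 4, 11), (bio, 4, 22), (bio, 4, 38), (bio, 4, 4), (p1, 17, 17), (p1, 17, 22), (p1, 17, 23), (p1, 17, 6), (p1, 22, 17), (p1, 22, 22), (p1, 22, 23), (p1, 22, 6), (p1, 23, 17), (p1, 23, 22), (p1, 23, 23), (p1, 23, 6), (p1, 6, 17), (p1, 6, 22), (p1, 6, 23), (p1, 6, 6)}.
σ[mgr < mgr2]: keep tuples satisfying mgr < mgr2 → {(bio, 1, 10), (bio, 1, 11), (bio, 1, 22), (bio, 1, 38), (bio, 1, 4), (bio, 10, 11), (bio, 10, 22), (bio, 10, 38), (bio, 11, 22), (bio, 11, 38), (bio, 22, 38), (bio, 4, 10), (bio, 4, 11), (bio, 4, 22), (bio, 4, 38), (p1, 17, 22), (p1, 17, 23), (p1, 22, 23), (p1, 6, 17), (p1, 6, 22), (p1, 6, 23)}
Keep only column(s) mgr2, pid (13 duplicate(s) eliminated): {(10, bio), (11, bio), (17, p1), (22, bio), (22, p1), (23, p1), (38, bio), (4, bio)}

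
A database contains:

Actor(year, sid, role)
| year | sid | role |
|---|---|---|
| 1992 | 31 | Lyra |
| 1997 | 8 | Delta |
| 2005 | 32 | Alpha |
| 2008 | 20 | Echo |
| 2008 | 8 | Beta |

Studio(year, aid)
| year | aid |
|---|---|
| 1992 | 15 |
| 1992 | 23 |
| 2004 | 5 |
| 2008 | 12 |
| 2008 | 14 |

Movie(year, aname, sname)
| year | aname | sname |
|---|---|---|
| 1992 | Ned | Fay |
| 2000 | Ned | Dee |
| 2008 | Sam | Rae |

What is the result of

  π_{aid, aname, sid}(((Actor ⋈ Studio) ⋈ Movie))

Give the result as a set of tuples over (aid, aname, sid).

Actor ⋈ Studio (natural join on year): {(1992, 31, Lyra, 15), (1992, 31, Lyra, 23), (2008, 20, Echo, 12), (2008, 20, Echo, 14), (2008, 8, Beta, 12), (2008, 8, Beta, 14)}
(Actor ⋈ Studio) ⋈ Movie (natural join on year): {(1992, 31, Lyra, 15, Ned, Fay), (1992, 31, Lyra, 23, Ned, Fay), (2008, 20, Echo, 12, Sam, Rae), (2008, 20, Echo, 14, Sam, Rae), (2008, 8, Beta, 12, Sam, Rae), (2008, 8, Beta, 14, Sam, Rae)}
π[aid, aname, sid]: project onto (aid, aname, sid) → {(12, Sam, 20), (12, Sam, 8), (14, Sam, 20), (14, Sam, 8), (15, Ned, 31), (23, Ned, 31)}

{(12, Sam, 20), (12, Sam, 8), (14, Sam, 20), (14, Sam, 8), (15, Ned, 31), (23, Ned, 31)}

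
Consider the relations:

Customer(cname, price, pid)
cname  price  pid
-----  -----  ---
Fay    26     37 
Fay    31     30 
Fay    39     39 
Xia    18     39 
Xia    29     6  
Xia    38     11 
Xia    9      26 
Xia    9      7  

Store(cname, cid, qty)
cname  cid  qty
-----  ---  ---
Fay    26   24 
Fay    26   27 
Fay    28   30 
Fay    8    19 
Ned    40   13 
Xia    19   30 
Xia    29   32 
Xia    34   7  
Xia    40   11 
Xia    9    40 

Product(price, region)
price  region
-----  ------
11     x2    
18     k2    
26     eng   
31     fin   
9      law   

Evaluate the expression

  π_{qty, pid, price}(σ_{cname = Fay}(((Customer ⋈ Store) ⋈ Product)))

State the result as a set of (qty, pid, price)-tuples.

Customer ⋈ Store (natural join on cname): {(Fay, 26, 37, 26, 24), (Fay, 26, 37, 26, 27), (Fay, 26, 37, 28, 30), (Fay, 26, 37, 8, 19), (Fay, 31, 30, 26, 24), (Fay, 31, 30, 26, 27), (Fay, 31, 30, 28, 30), (Fay, 31, 30, 8, 19), (Fay, 39, 39, 26, 24), (Fay, 39, 39, 26, 27), (Fay, 39, 39, 28, 30), (Fay, 39, 39, 8, 19), (Xia, 18, 39, 19, 30), (Xia, 18, 39, 29, 32), (Xia, 18, 39, 34, 7), (Xia, 18, 39, 40, 11), (Xia, 18, 39, 9, 40), (Xia, 29, 6, 19, 30), (Xia, 29, 6, 29, 32), (Xia, 29, 6, 34, 7), (Xia, 29, 6, 40, 11), (Xia, 29, 6, 9, 40), (Xia, 38, 11, 19, 30), (Xia, 38, 11, 29, 32), (Xia, 38, 11, 34, 7), (Xia, 38, 11, 40, 11), (Xia, 38, 11, 9, 40), (Xia, 9, 26, 19, 30), (Xia, 9, 26, 29, 32), (Xia, 9, 26, 34, 7), (Xia, 9, 26, 40, 11), (Xia, 9, 26, 9, 40), (Xia, 9, 7, 19, 30), (Xia, 9, 7, 29, 32), (Xia, 9, 7, 34, 7), (Xia, 9, 7, 40, 11), (Xia, 9, 7, 9, 40)}
(Customer ⋈ Store) ⋈ Product (natural join on price): {(Fay, 26, 37, 26, 24, eng), (Fay, 26, 37, 26, 27, eng), (Fay, 26, 37, 28, 30, eng), (Fay, 26, 37, 8, 19, eng), (Fay, 31, 30, 26, 24, fin), (Fay, 31, 30, 26, 27, fin), (Fay, 31, 30, 28, 30, fin), (Fay, 31, 30, 8, 19, fin), (Xia, 18, 39, 19, 30, k2), (Xia, 18, 39, 29, 32, k2), (Xia, 18, 39, 34, 7, k2), (Xia, 18, 39, 40, 11, k2), (Xia, 18, 39, 9, 40, k2), (Xia, 9, 26, 19, 30, law), (Xia, 9, 26, 29, 32, law), (Xia, 9, 26, 34, 7, law), (Xia, 9, 26, 40, 11, law), (Xia, 9, 26, 9, 40, law), (Xia, 9, 7, 19, 30, law), (Xia, 9, 7, 29, 32, law), (Xia, 9, 7, 34, 7, law), (Xia, 9, 7, 40, 11, law), (Xia, 9, 7, 9, 40, law)}
σ[cname = Fay]: keep tuples satisfying cname = Fay → {(Fay, 26, 37, 26, 24, eng), (Fay, 26, 37, 26, 27, eng), (Fay, 26, 37, 28, 30, eng), (Fay, 26, 37, 8, 19, eng), (Fay, 31, 30, 26, 24, fin), (Fay, 31, 30, 26, 27, fin), (Fay, 31, 30, 28, 30, fin), (Fay, 31, 30, 8, 19, fin)}
Keep only column(s) qty, pid, price: {(19, 30, 31), (19, 37, 26), (24, 30, 31), (24, 37, 26), (27, 30, 31), (27, 37, 26), (30, 30, 31), (30, 37, 26)}

{(19, 30, 31), (19, 37, 26), (24, 30, 31), (24, 37, 26), (27, 30, 31), (27, 37, 26), (30, 30, 31), (30, 37, 26)}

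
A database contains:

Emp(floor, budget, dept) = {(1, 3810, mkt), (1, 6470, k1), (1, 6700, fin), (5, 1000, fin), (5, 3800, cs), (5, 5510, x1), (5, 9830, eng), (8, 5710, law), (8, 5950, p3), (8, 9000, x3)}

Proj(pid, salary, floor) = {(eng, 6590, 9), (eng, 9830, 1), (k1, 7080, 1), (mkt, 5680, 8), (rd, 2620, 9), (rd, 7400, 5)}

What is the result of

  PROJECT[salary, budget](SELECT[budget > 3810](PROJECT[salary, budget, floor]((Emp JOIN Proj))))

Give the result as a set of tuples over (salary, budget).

Natural join on floor: {(1, 3810, mkt, eng, 9830), (1, 3810, mkt, k1, 7080), (1, 6470, k1, eng, 9830), (1, 6470, k1, k1, 7080), (1, 6700, fin, eng, 9830), (1, 6700, fin, k1, 7080), (5, 1000, fin, rd, 7400), (5, 3800, cs, rd, 7400), (5, 5510, x1, rd, 7400), (5, 9830, eng, rd, 7400), (8, 5710, law, mkt, 5680), (8, 5950, p3, mkt, 5680), (8, 9000, x3, mkt, 5680)}
π_{salary, budget, floor} gives {(5680, 5710, 8), (5680, 5950, 8), (5680, 9000, 8), (7080, 3810, 1), (7080, 6470, 1), (7080, 6700, 1), (7400, 1000, 5), (7400, 3800, 5), (7400, 5510, 5), (7400, 9830, 5), (9830, 3810, 1), (9830, 6470, 1), (9830, 6700, 1)}.
Filtering on budget > 3810 leaves {(5680, 5710, 8), (5680, 5950, 8), (5680, 9000, 8), (7080, 6470, 1), (7080, 6700, 1), (7400, 5510, 5), (7400, 9830, 5), (9830, 6470, 1), (9830, 6700, 1)}.
π_{salary, budget} gives {(5680, 5710), (5680, 5950), (5680, 9000), (7080, 6470), (7080, 6700), (7400, 5510), (7400, 9830), (9830, 6470), (9830, 6700)}.

{(5680, 5710), (5680, 5950), (5680, 9000), (7080, 6470), (7080, 6700), (7400, 5510), (7400, 9830), (9830, 6470), (9830, 6700)}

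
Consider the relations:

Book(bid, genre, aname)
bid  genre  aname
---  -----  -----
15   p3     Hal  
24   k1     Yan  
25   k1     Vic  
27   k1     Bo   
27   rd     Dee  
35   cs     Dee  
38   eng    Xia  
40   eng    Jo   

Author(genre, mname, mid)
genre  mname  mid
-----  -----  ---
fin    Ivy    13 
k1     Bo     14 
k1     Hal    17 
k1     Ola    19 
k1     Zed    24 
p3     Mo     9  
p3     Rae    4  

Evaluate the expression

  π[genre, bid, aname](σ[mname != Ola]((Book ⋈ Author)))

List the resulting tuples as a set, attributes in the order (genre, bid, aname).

Book ⋈ Author (natural join on genre): {(15, p3, Hal, Mo, 9), (15, p3, Hal, Rae, 4), (24, k1, Yan, Bo, 14), (24, k1, Yan, Hal, 17), (24, k1, Yan, Ola, 19), (24, k1, Yan, Zed, 24), (25, k1, Vic, Bo, 14), (25, k1, Vic, Hal, 17), (25, k1, Vic, Ola, 19), (25, k1, Vic, Zed, 24), (27, k1, Bo, Bo, 14), (27, k1, Bo, Hal, 17), (27, k1, Bo, Ola, 19), (27, k1, Bo, Zed, 24)}
Selection mname != Ola: {(15, p3, Hal, Mo, 9), (15, p3, Hal, Rae, 4), (24, k1, Yan, Bo, 14), (24, k1, Yan, Hal, 17), (24, k1, Yan, Zed, 24), (25, k1, Vic, Bo, 14), (25, k1, Vic, Hal, 17), (25, k1, Vic, Zed, 24), (27, k1, Bo, Bo, 14), (27, k1, Bo, Hal, 17), (27, k1, Bo, Zed, 24)}
π_{genre, bid, aname} gives {(k1, 24, Yan), (k1, 25, Vic), (k1, 27, Bo), (p3, 15, Hal)} (7 duplicate(s) eliminated).

{(k1, 24, Yan), (k1, 25, Vic), (k1, 27, Bo), (p3, 15, Hal)}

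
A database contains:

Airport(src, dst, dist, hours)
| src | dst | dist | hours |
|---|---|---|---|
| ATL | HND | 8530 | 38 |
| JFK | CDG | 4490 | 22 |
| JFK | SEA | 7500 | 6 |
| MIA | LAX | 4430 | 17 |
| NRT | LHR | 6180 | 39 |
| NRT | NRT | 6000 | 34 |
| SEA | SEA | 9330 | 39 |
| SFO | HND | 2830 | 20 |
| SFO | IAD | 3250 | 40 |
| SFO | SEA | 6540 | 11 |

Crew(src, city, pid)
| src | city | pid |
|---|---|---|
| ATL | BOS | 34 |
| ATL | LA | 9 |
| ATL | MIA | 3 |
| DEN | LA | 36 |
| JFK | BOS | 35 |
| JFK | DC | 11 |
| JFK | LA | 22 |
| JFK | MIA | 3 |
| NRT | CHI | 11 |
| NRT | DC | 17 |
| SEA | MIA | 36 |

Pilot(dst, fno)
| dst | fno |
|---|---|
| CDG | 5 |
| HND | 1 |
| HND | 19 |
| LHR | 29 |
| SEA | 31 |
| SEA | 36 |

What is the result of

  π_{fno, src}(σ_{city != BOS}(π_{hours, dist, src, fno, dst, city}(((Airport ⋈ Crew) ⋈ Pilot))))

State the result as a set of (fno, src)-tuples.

{(1, ATL), (19, ATL), (29, NRT), (31, JFK), (31, SEA), (36, JFK), (36, SEA), (5, JFK)}

Natural join on src: {(ATL, HND, 8530, 38, BOS, 34), (ATL, HND, 8530, 38, LA, 9), (ATL, HND, 8530, 38, MIA, 3), (JFK, CDG, 4490, 22, BOS, 35), (JFK, CDG, 4490, 22, DC, 11), (JFK, CDG, 4490, 22, LA, 22), (JFK, CDG, 4490, 22, MIA, 3), (JFK, SEA, 7500, 6, BOS, 35), (JFK, SEA, 7500, 6, DC, 11), (JFK, SEA, 7500, 6, LA, 22), (JFK, SEA, 7500, 6, MIA, 3), (NRT, LHR, 6180, 39, CHI, 11), (NRT, LHR, 6180, 39, DC, 17), (NRT, NRT, 6000, 34, CHI, 11), (NRT, NRT, 6000, 34, DC, 17), (SEA, SEA, 9330, 39, MIA, 36)}
Natural join on dst: {(ATL, HND, 8530, 38, BOS, 34, 1), (ATL, HND, 8530, 38, BOS, 34, 19), (ATL, HND, 8530, 38, LA, 9, 1), (ATL, HND, 8530, 38, LA, 9, 19), (ATL, HND, 8530, 38, MIA, 3, 1), (ATL, HND, 8530, 38, MIA, 3, 19), (JFK, CDG, 4490, 22, BOS, 35, 5), (JFK, CDG, 4490, 22, DC, 11, 5), (JFK, CDG, 4490, 22, LA, 22, 5), (JFK, CDG, 4490, 22, MIA, 3, 5), (JFK, SEA, 7500, 6, BOS, 35, 31), (JFK, SEA, 7500, 6, BOS, 35, 36), (JFK, SEA, 7500, 6, DC, 11, 31), (JFK, SEA, 7500, 6, DC, 11, 36), (JFK, SEA, 7500, 6, LA, 22, 31), (JFK, SEA, 7500, 6, LA, 22, 36), (JFK, SEA, 7500, 6, MIA, 3, 31), (JFK, SEA, 7500, 6, MIA, 3, 36), (NRT, LHR, 6180, 39, CHI, 11, 29), (NRT, LHR, 6180, 39, DC, 17, 29), (SEA, SEA, 9330, 39, MIA, 36, 31), (SEA, SEA, 9330, 39, MIA, 36, 36)}
Projecting to hours, dist, src, fno, dst, city: {(22, 4490, JFK, 5, CDG, BOS), (22, 4490, JFK, 5, CDG, DC), (22, 4490, JFK, 5, CDG, LA), (22, 4490, JFK, 5, CDG, MIA), (38, 8530, ATL, 1, HND, BOS), (38, 8530, ATL, 1, HND, LA), (38, 8530, ATL, 1, HND, MIA), (38, 8530, ATL, 19, HND, BOS), (38, 8530, ATL, 19, HND, LA), (38, 8530, ATL, 19, HND, MIA), (39, 6180, NRT, 29, LHR, CHI), (39, 6180, NRT, 29, LHR, DC), (39, 9330, SEA, 31, SEA, MIA), (39, 9330, SEA, 36, SEA, MIA), (6, 7500, JFK, 31, SEA, BOS), (6, 7500, JFK, 31, SEA, DC), (6, 7500, JFK, 31, SEA, LA), (6, 7500, JFK, 31, SEA, MIA), (6, 7500, JFK, 36, SEA, BOS), (6, 7500, JFK, 36, SEA, DC), (6, 7500, JFK, 36, SEA, LA), (6, 7500, JFK, 36, SEA, MIA)}
Apply σ_{city != BOS}; surviving tuples: {(22, 4490, JFK, 5, CDG, DC), (22, 4490, JFK, 5, CDG, LA), (22, 4490, JFK, 5, CDG, MIA), (38, 8530, ATL, 1, HND, LA), (38, 8530, ATL, 1, HND, MIA), (38, 8530, ATL, 19, HND, LA), (38, 8530, ATL, 19, HND, MIA), (39, 6180, NRT, 29, LHR, CHI), (39, 6180, NRT, 29, LHR, DC), (39, 9330, SEA, 31, SEA, MIA), (39, 9330, SEA, 36, SEA, MIA), (6, 7500, JFK, 31, SEA, DC), (6, 7500, JFK, 31, SEA, LA), (6, 7500, JFK, 31, SEA, MIA), (6, 7500, JFK, 36, SEA, DC), (6, 7500, JFK, 36, SEA, LA), (6, 7500, JFK, 36, SEA, MIA)}
Projecting to fno, src (9 duplicate(s) eliminated): {(1, ATL), (19, ATL), (29, NRT), (31, JFK), (31, SEA), (36, JFK), (36, SEA), (5, JFK)}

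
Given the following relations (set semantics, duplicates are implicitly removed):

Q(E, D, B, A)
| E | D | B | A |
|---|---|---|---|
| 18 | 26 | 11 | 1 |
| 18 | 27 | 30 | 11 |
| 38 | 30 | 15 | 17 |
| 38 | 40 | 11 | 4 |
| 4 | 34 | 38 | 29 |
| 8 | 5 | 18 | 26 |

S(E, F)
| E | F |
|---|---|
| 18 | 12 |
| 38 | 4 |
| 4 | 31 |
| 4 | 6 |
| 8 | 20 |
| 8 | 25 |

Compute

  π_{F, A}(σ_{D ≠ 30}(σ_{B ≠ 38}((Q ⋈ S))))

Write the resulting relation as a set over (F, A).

Natural join on E: {(18, 26, 11, 1, 12), (18, 27, 30, 11, 12), (38, 30, 15, 17, 4), (38, 40, 11, 4, 4), (4, 34, 38, 29, 31), (4, 34, 38, 29, 6), (8, 5, 18, 26, 20), (8, 5, 18, 26, 25)}
Selection B ≠ 38: {(18, 26, 11, 1, 12), (18, 27, 30, 11, 12), (38, 30, 15, 17, 4), (38, 40, 11, 4, 4), (8, 5, 18, 26, 20), (8, 5, 18, 26, 25)}
Selection D ≠ 30: {(18, 26, 11, 1, 12), (18, 27, 30, 11, 12), (38, 40, 11, 4, 4), (8, 5, 18, 26, 20), (8, 5, 18, 26, 25)}
Projecting to F, A: {(12, 1), (12, 11), (20, 26), (25, 26), (4, 4)}

{(12, 1), (12, 11), (20, 26), (25, 26), (4, 4)}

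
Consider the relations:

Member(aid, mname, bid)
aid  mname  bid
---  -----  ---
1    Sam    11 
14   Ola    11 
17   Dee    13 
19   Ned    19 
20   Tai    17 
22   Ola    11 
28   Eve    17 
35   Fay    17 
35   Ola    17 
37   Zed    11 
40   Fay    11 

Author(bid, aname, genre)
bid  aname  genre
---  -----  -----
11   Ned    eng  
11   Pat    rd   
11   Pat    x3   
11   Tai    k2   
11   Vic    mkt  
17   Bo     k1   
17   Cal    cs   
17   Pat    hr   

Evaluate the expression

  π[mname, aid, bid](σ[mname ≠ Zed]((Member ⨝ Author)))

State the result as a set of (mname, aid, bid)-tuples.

Joining Member and Author on bid yields {(1, Sam, 11, Ned, eng), (1, Sam, 11, Pat, rd), (1, Sam, 11, Pat, x3), (1, Sam, 11, Tai, k2), (1, Sam, 11, Vic, mkt), (14, Ola, 11, Ned, eng), (14, Ola, 11, Pat, rd), (14, Ola, 11, Pat, x3), (14, Ola, 11, Tai, k2), (14, Ola, 11, Vic, mkt), (20, Tai, 17, Bo, k1), (20, Tai, 17, Cal, cs), (20, Tai, 17, Pat, hr), (22, Ola, 11, Ned, eng), (22, Ola, 11, Pat, rd), (22, Ola, 11, Pat, x3), (22, Ola, 11, Tai, k2), (22, Ola, 11, Vic, mkt), (28, Eve, 17, Bo, k1), (28, Eve, 17, Cal, cs), (28, Eve, 17, Pat, hr), (35, Fay, 17, Bo, k1), (35, Fay, 17, Cal, cs), (35, Fay, 17, Pat, hr), (35, Ola, 17, Bo, k1), (35, Ola, 17, Cal, cs), (35, Ola, 17, Pat, hr), (37, Zed, 11, Ned, eng), (37, Zed, 11, Pat, rd), (37, Zed, 11, Pat, x3), (37, Zed, 11, Tai, k2), (37, Zed, 11, Vic, mkt), (40, Fay, 11, Ned, eng), (40, Fay, 11, Pat, rd), (40, Fay, 11, Pat, x3), (40, Fay, 11, Tai, k2), (40, Fay, 11, Vic, mkt)}.
Filtering on mname ≠ Zed leaves {(1, Sam, 11, Ned, eng), (1, Sam, 11, Pat, rd), (1, Sam, 11, Pat, x3), (1, Sam, 11, Tai, k2), (1, Sam, 11, Vic, mkt), (14, Ola, 11, Ned, eng), (14, Ola, 11, Pat, rd), (14, Ola, 11, Pat, x3), (14, Ola, 11, Tai, k2), (14, Ola, 11, Vic, mkt), (20, Tai, 17, Bo, k1), (20, Tai, 17, Cal, cs), (20, Tai, 17, Pat, hr), (22, Ola, 11, Ned, eng), (22, Ola, 11, Pat, rd), (22, Ola, 11, Pat, x3), (22, Ola, 11, Tai, k2), (22, Ola, 11, Vic, mkt), (28, Eve, 17, Bo, k1), (28, Eve, 17, Cal, cs), (28, Eve, 17, Pat, hr), (35, Fay, 17, Bo, k1), (35, Fay, 17, Cal, cs), (35, Fay, 17, Pat, hr), (35, Ola, 17, Bo, k1), (35, Ola, 17, Cal, cs), (35, Ola, 17, Pat, hr), (40, Fay, 11, Ned, eng), (40, Fay, 11, Pat, rd), (40, Fay, 11, Pat, x3), (40, Fay, 11, Tai, k2), (40, Fay, 11, Vic, mkt)}.
π_{mname, aid, bid} gives {(Eve, 28, 17), (Fay, 35, 17), (Fay, 40, 11), (Ola, 14, 11), (Ola, 22, 11), (Ola, 35, 17), (Sam, 1, 11), (Tai, 20, 17)} (24 duplicate(s) eliminated).

{(Eve, 28, 17), (Fay, 35, 17), (Fay, 40, 11), (Ola, 14, 11), (Ola, 22, 11), (Ola, 35, 17), (Sam, 1, 11), (Tai, 20, 17)}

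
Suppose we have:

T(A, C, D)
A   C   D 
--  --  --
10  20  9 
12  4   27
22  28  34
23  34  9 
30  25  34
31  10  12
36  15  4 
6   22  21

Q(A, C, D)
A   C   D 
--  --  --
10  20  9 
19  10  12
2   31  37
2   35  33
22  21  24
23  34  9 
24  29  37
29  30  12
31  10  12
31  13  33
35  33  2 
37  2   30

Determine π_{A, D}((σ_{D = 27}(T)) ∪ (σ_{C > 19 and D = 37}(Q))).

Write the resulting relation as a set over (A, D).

Apply σ_{D = 27}; surviving tuples: {(12, 4, 27)}
Apply σ_{C > 19 and D = 37}; surviving tuples: {(2, 31, 37), (24, 29, 37)}
Set union of the two operands is {(12, 4, 27), (2, 31, 37), (24, 29, 37)}.
π_{A, D} gives {(12, 27), (2, 37), (24, 37)}.

{(12, 27), (2, 37), (24, 37)}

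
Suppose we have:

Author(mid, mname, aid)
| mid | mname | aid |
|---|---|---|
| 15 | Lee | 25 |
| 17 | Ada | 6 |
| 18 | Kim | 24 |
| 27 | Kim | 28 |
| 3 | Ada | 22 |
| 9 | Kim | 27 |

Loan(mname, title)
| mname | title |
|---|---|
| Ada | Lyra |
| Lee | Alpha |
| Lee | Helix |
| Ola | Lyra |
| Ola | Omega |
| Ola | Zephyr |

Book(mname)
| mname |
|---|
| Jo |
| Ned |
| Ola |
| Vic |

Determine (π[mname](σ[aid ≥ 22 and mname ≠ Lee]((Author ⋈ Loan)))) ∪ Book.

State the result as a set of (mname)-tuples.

{Ada, Jo, Ned, Ola, Vic}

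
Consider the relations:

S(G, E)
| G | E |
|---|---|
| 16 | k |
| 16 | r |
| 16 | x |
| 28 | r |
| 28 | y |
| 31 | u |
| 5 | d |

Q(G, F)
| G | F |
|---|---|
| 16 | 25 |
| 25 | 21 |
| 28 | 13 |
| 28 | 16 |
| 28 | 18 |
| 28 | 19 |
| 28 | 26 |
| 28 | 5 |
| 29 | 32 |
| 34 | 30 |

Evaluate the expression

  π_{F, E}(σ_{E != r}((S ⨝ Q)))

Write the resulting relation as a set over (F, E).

{(13, y), (16, y), (18, y), (19, y), (25, k), (25, x), (26, y), (5, y)}

S ⋈ Q (natural join on G): {(16, k, 25), (16, r, 25), (16, x, 25), (28, r, 13), (28, r, 16), (28, r, 18), (28, r, 19), (28, r, 26), (28, r, 5), (28, y, 13), (28, y, 16), (28, y, 18), (28, y, 19), (28, y, 26), (28, y, 5)}
σ[E != r]: keep tuples satisfying E != r → {(16, k, 25), (16, x, 25), (28, y, 13), (28, y, 16), (28, y, 18), (28, y, 19), (28, y, 26), (28, y, 5)}
Projecting to F, E: {(13, y), (16, y), (18, y), (19, y), (25, k), (25, x), (26, y), (5, y)}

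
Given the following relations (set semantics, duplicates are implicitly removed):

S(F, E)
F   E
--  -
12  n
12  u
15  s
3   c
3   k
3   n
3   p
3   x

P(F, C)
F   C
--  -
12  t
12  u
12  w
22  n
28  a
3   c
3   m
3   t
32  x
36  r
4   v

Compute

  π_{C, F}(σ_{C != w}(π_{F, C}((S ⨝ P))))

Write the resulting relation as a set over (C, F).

Natural join on F: {(12, n, t), (12, n, u), (12, n, w), (12, u, t), (12, u, u), (12, u, w), (3, c, c), (3, c, m), (3, c, t), (3, k, c), (3, k, m), (3, k, t), (3, n, c), (3, n, m), (3, n, t), (3, p, c), (3, p, m), (3, p, t), (3, x, c), (3, x, m), (3, x, t)}
Projecting to F, C (15 duplicate(s) eliminated): {(12, t), (12, u), (12, w), (3, c), (3, m), (3, t)}
σ[C != w]: keep tuples satisfying C != w → {(12, t), (12, u), (3, c), (3, m), (3, t)}
Projecting to C, F: {(c, 3), (m, 3), (t, 12), (t, 3), (u, 12)}

{(c, 3), (m, 3), (t, 12), (t, 3), (u, 12)}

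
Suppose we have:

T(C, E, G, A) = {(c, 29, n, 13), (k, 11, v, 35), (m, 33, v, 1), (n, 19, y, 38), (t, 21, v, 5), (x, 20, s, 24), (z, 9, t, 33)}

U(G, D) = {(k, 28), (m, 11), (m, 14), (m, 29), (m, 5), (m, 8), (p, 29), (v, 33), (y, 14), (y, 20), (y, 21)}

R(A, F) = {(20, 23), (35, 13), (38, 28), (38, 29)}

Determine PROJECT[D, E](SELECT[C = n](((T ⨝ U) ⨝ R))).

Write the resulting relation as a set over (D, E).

Natural join on G: {(k, 11, v, 35, 33), (m, 33, v, 1, 33), (n, 19, y, 38, 14), (n, 19, y, 38, 20), (n, 19, y, 38, 21), (t, 21, v, 5, 33)}
Natural join on A: {(k, 11, v, 35, 33, 13), (n, 19, y, 38, 14, 28), (n, 19, y, 38, 14, 29), (n, 19, y, 38, 20, 28), (n, 19, y, 38, 20, 29), (n, 19, y, 38, 21, 28), (n, 19, y, 38, 21, 29)}
Filtering on C = n leaves {(n, 19, y, 38, 14, 28), (n, 19, y, 38, 14, 29), (n, 19, y, 38, 20, 28), (n, 19, y, 38, 20, 29), (n, 19, y, 38, 21, 28), (n, 19, y, 38, 21, 29)}.
π[D, E]: project onto (D, E) (3 duplicate(s) eliminated) → {(14, 19), (20, 19), (21, 19)}

{(14, 19), (20, 19), (21, 19)}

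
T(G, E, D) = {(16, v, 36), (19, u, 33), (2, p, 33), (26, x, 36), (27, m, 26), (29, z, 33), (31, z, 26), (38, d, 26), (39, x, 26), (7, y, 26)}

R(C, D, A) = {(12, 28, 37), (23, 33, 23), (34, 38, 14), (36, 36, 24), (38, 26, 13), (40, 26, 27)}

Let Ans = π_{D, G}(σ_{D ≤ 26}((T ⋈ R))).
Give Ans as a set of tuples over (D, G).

{(26, 27), (26, 31), (26, 38), (26, 39), (26, 7)}

T ⋈ R (natural join on D): {(16, v, 36, 36, 24), (19, u, 33, 23, 23), (2, p, 33, 23, 23), (26, x, 36, 36, 24), (27, m, 26, 38, 13), (27, m, 26, 40, 27), (29, z, 33, 23, 23), (31, z, 26, 38, 13), (31, z, 26, 40, 27), (38, d, 26, 38, 13), (38, d, 26, 40, 27), (39, x, 26, 38, 13), (39, x, 26, 40, 27), (7, y, 26, 38, 13), (7, y, 26, 40, 27)}
σ[D ≤ 26]: keep tuples satisfying D ≤ 26 → {(27, m, 26, 38, 13), (27, m, 26, 40, 27), (31, z, 26, 38, 13), (31, z, 26, 40, 27), (38, d, 26, 38, 13), (38, d, 26, 40, 27), (39, x, 26, 38, 13), (39, x, 26, 40, 27), (7, y, 26, 38, 13), (7, y, 26, 40, 27)}
π_{D, G} gives {(26, 27), (26, 31), (26, 38), (26, 39), (26, 7)} (5 duplicate(s) eliminated).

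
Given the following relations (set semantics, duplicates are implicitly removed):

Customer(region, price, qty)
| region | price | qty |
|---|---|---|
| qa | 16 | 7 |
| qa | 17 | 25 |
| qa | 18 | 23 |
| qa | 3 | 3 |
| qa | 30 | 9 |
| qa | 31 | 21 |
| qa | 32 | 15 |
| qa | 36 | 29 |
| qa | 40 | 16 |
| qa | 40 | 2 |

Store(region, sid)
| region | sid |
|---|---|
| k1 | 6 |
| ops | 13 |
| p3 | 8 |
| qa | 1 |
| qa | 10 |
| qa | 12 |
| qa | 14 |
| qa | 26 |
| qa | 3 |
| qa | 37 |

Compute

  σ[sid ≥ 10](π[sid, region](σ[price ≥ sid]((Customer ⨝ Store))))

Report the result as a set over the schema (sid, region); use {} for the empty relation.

Natural join on region: {(qa, 16, 7, 1), (qa, 16, 7, 10), (qa, 16, 7, 12), (qa, 16, 7, 14), (qa, 16, 7, 26), (qa, 16, 7, 3), (qa, 16, 7, 37), (qa, 17, 25, 1), (qa, 17, 25, 10), (qa, 17, 25, 12), (qa, 17, 25, 14), (qa, 17, 25, 26), (qa, 17, 25, 3), (qa, 17, 25, 37), (qa, 18, 23, 1), (qa, 18, 23, 10), (qa, 18, 23, 12), (qa, 18, 23, 14), (qa, 18, 23, 26), (qa, 18, 23, 3), (qa, 18, 23, 37), (qa, 3, 3, 1), (qa, 3, 3, 10), (qa, 3, 3, 12), (qa, 3, 3, 14), (qa, 3, 3, 26), (qa, 3, 3, 3), (qa, 3, 3, 37), (qa, 30, 9, 1), (qa, 30, 9, 10), (qa, 30, 9, 12), (qa, 30, 9, 14), (qa, 30, 9, 26), (qa, 30, 9, 3), (qa, 30, 9, 37), (qa, 31, 21, 1), (qa, 31, 21, 10), (qa, 31, 21, 12), (qa, 31, 21, 14), (qa, 31, 21, 26), (qa, 31, 21, 3), (qa, 31, 21, 37), (qa, 32, 15, 1), (qa, 32, 15, 10), (qa, 32, 15, 12), (qa, 32, 15, 14), (qa, 32, 15, 26), (qa, 32, 15, 3), (qa, 32, 15, 37), (qa, 36, 29, 1), (qa, 36, 29, 10), (qa, 36, 29, 12), (qa, 36, 29, 14), (qa, 36, 29, 26), (qa, 36, 29, 3), (qa, 36, 29, 37), (qa, 40, 16, 1), (qa, 40, 16, 10), (qa, 40, 16, 12), (qa, 40, 16, 14), (qa, 40, 16, 26), (qa, 40, 16, 3), (qa, 40, 16, 37), (qa, 40, 2, 1), (qa, 40, 2, 10), (qa, 40, 2, 12), (qa, 40, 2, 14), (qa, 40, 2, 26), (qa, 40, 2, 3), (qa, 40, 2, 37)}
Filtering on price ≥ sid leaves {(qa, 16, 7, 1), (qa, 16, 7, 10), (qa, 16, 7, 12), (qa, 16, 7, 14), (qa, 16, 7, 3), (qa, 17, 25, 1), (qa, 17, 25, 10), (qa, 17, 25, 12), (qa, 17, 25, 14), (qa, 17, 25, 3), (qa, 18, 23, 1), (qa, 18, 23, 10), (qa, 18, 23, 12), (qa, 18, 23, 14), (qa, 18, 23, 3), (qa, 3, 3, 1), (qa, 3, 3, 3), (qa, 30, 9, 1), (qa, 30, 9, 10), (qa, 30, 9, 12), (qa, 30, 9, 14), (qa, 30, 9, 26), (qa, 30, 9, 3), (qa, 31, 21, 1), (qa, 31, 21, 10), (qa, 31, 21, 12), (qa, 31, 21, 14), (qa, 31, 21, 26), (qa, 31, 21, 3), (qa, 32, 15, 1), (qa, 32, 15, 10), (qa, 32, 15, 12), (qa, 32, 15, 14), (qa, 32, 15, 26), (qa, 32, 15, 3), (qa, 36, 29, 1), (qa, 36, 29, 10), (qa, 36, 29, 12), (qa, 36, 29, 14), (qa, 36, 29, 26), (qa, 36, 29, 3), (qa, 40, 16, 1), (qa, 40, 16, 10), (qa, 40, 16, 12), (qa, 40, 16, 14), (qa, 40, 16, 26), (qa, 40, 16, 3), (qa, 40, 16, 37), (qa, 40, 2, 1), (qa, 40, 2, 10), (qa, 40, 2, 12), (qa, 40, 2, 14), (qa, 40, 2, 26), (qa, 40, 2, 3), (qa, 40, 2, 37)}.
π_{sid, region} gives {(1, qa), (10, qa), (12, qa), (14, qa), (26, qa), (3, qa), (37, qa)} (48 duplicate(s) eliminated).
Filtering on sid ≥ 10 leaves {(10, qa), (12, qa), (14, qa), (26, qa), (37, qa)}.

{(10, qa), (12, qa), (14, qa), (26, qa), (37, qa)}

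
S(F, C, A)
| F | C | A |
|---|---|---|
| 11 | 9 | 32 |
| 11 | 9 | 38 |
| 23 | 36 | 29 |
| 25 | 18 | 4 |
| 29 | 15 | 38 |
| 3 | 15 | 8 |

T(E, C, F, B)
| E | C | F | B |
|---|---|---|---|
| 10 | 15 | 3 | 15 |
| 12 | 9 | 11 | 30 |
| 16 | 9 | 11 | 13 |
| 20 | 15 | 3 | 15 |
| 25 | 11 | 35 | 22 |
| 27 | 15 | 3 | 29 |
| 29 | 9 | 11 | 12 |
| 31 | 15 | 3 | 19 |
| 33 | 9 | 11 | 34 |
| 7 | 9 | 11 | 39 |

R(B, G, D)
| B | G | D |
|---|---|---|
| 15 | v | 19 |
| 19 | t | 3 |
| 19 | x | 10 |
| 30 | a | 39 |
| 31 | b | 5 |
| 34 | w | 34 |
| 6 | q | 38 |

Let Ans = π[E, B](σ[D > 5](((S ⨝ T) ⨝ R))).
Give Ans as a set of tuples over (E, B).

Natural join on F, C: {(11, 9, 32, 12, 30), (11, 9, 32, 16, 13), (11, 9, 32, 29, 12), (11, 9, 32, 33, 34), (11, 9, 32, 7, 39), (11, 9, 38, 12, 30), (11, 9, 38, 16, 13), (11, 9, 38, 29, 12), (11, 9, 38, 33, 34), (11, 9, 38, 7, 39), (3, 15, 8, 10, 15), (3, 15, 8, 20, 15), (3, 15, 8, 27, 29), (3, 15, 8, 31, 19)}
Natural join on B: {(11, 9, 32, 12, 30, a, 39), (11, 9, 32, 33, 34, w, 34), (11, 9, 38, 12, 30, a, 39), (11, 9, 38, 33, 34, w, 34), (3, 15, 8, 10, 15, v, 19), (3, 15, 8, 20, 15, v, 19), (3, 15, 8, 31, 19, t, 3), (3, 15, 8, 31, 19, x, 10)}
σ[D > 5]: keep tuples satisfying D > 5 → {(11, 9, 32, 12, 30, a, 39), (11, 9, 32, 33, 34, w, 34), (11, 9, 38, 12, 30, a, 39), (11, 9, 38, 33, 34, w, 34), (3, 15, 8, 10, 15, v, 19), (3, 15, 8, 20, 15, v, 19), (3, 15, 8, 31, 19, x, 10)}
Keep only column(s) E, B (2 duplicate(s) eliminated): {(10, 15), (12, 30), (20, 15), (31, 19), (33, 34)}

{(10, 15), (12, 30), (20, 15), (31, 19), (33, 34)}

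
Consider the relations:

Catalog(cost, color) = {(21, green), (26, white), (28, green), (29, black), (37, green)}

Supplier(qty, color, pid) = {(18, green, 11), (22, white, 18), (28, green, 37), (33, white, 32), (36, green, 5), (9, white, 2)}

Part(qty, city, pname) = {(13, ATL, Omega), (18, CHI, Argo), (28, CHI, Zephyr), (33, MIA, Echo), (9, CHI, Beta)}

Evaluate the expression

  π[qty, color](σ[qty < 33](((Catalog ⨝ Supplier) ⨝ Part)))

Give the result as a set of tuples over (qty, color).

Catalog ⋈ Supplier (natural join on color): {(21, green, 18, 11), (21, green, 28, 37), (21, green, 36, 5), (26, white, 22, 18), (26, white, 33, 32), (26, white, 9, 2), (28, green, 18, 11), (28, green, 28, 37), (28, green, 36, 5), (37, green, 18, 11), (37, green, 28, 37), (37, green, 36, 5)}
(Catalog ⨝ Supplier) ⋈ Part (natural join on qty): {(21, green, 18, 11, CHI, Argo), (21, green, 28, 37, CHI, Zephyr), (26, white, 33, 32, MIA, Echo), (26, white, 9, 2, CHI, Beta), (28, green, 18, 11, CHI, Argo), (28, green, 28, 37, CHI, Zephyr), (37, green, 18, 11, CHI, Argo), (37, green, 28, 37, CHI, Zephyr)}
Filtering on qty < 33 leaves {(21, green, 18, 11, CHI, Argo), (21, green, 28, 37, CHI, Zephyr), (26, white, 9, 2, CHI, Beta), (28, green, 18, 11, CHI, Argo), (28, green, 28, 37, CHI, Zephyr), (37, green, 18, 11, CHI, Argo), (37, green, 28, 37, CHI, Zephyr)}.
Keep only column(s) qty, color (4 duplicate(s) eliminated): {(18, green), (28, green), (9, white)}

{(18, green), (28, green), (9, white)}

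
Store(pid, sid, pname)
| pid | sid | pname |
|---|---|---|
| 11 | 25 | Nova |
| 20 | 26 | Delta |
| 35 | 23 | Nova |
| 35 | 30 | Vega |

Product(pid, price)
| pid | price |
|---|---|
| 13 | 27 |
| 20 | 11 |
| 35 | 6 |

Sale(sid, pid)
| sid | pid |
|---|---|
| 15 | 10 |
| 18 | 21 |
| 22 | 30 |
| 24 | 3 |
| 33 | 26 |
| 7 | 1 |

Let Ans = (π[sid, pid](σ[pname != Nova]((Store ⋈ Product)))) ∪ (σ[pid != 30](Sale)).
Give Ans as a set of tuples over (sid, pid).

Natural join on pid: {(20, 26, Delta, 11), (35, 23, Nova, 6), (35, 30, Vega, 6)}
σ[pname != Nova]: keep tuples satisfying pname != Nova → {(20, 26, Delta, 11), (35, 30, Vega, 6)}
π[sid, pid]: project onto (sid, pid) → {(26, 20), (30, 35)}
σ[pid != 30]: keep tuples satisfying pid != 30 → {(15, 10), (18, 21), (24, 3), (33, 26), (7, 1)}
Taking the union: {(15, 10), (18, 21), (24, 3), (26, 20), (30, 35), (33, 26), (7, 1)}

{(15, 10), (18, 21), (24, 3), (26, 20), (30, 35), (33, 26), (7, 1)}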